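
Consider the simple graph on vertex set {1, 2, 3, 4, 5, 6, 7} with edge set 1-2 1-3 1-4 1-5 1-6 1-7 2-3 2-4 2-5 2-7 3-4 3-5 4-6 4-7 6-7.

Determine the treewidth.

3

A width-3 tree decomposition is:
Bags: B1 = {1, 2, 4, 7}  B2 = {1, 2, 3, 4}  B3 = {1, 2, 3, 5}  B4 = {1, 4, 6, 7}
Tree: B1–B2, B2–B3, B1–B4
Every bag has size at most 4, so the width is 4 − 1 = 3 and tw(G) ≤ 3. On the other hand G contains the 4-clique {1, 2, 3, 4}. A clique must lie in a single bag of any decomposition, so no decomposition can have width below 3. The upper and lower bounds meet at 3, so that is the treewidth.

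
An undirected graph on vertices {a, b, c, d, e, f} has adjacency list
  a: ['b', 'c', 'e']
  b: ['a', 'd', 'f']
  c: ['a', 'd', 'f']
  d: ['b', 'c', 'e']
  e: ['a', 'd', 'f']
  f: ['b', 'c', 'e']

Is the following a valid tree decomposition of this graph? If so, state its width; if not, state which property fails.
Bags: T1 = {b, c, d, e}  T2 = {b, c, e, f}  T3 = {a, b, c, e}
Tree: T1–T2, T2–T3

Yes; width 3.

Every vertex of G appears in some bag (union = {a, b, c, d, e, f}); every edge is covered by a bag; and for each vertex v the set of bags containing v is connected in the bag tree. The decomposition is therefore valid. The largest bag has 4 vertices, so the width is 3.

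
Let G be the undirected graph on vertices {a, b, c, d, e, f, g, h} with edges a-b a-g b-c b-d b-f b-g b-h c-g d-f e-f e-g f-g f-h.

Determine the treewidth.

A width-2 tree decomposition is:
Bags: B1 = {b, f, g}  B2 = {b, d, f}  B3 = {a, b, g}  B4 = {b, f, h}  B5 = {e, f, g}  B6 = {b, c, g}
Tree: B1–B2, B1–B3, B1–B4, B1–B5, B1–B6
Each bag holds 3 vertices, so the decomposition has width 2, which upper-bounds the treewidth. Conversely, {e, f, g} is a clique of size 3, and the vertices of any clique must share a bag in every tree decomposition; so some bag has ≥ 3 vertices and tw(G) ≥ 2. Therefore the treewidth is 2.

2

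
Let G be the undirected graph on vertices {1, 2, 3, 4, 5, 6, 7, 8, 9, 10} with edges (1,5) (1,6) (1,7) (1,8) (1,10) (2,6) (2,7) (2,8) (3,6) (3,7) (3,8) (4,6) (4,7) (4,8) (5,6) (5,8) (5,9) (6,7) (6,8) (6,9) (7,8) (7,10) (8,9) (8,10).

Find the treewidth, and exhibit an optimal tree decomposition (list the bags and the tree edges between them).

Each bag holds 4 vertices, so the decomposition has width 3, which upper-bounds the treewidth. For the lower bound, the 4 vertices {1, 7, 8, 10} are pairwise adjacent, and any tree decomposition puts a clique entirely inside one bag — forcing width ≥ 3. Hence tw(G) = 3 exactly.

Treewidth 3.
One such decomposition:
Bags: B1 = {1, 6, 7, 8}  B2 = {3, 6, 7, 8}  B3 = {1, 5, 6, 8}  B4 = {2, 6, 7, 8}  B5 = {1, 7, 8, 10}  B6 = {5, 6, 8, 9}  B7 = {4, 6, 7, 8}
Tree: B1–B2, B1–B3, B2–B4, B1–B5, B3–B6, B4–B7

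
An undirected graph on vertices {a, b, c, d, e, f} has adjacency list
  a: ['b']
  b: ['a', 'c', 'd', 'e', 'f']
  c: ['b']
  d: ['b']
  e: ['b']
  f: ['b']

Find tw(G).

A width-1 tree decomposition is:
Bags: B1 = {b, f}  B2 = {b, d}  B3 = {b, c}  B4 = {b, e}  B5 = {a, b}
Tree: B1–B2, B2–B3, B1–B4, B4–B5
The largest bag has 2 vertices, giving width 1; this decomposition certifies tw(G) ≤ 1. Since G has at least one edge (e.g. b–f), it is not an edgeless graph, so tw(G) ≥ 1. The upper and lower bounds meet at 1, so that is the treewidth.

1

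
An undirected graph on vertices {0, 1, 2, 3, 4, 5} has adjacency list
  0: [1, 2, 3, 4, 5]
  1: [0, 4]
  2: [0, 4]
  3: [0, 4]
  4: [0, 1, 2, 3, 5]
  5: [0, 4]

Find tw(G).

2

A width-2 tree decomposition is:
Bags: B1 = {0, 2, 4}  B2 = {0, 4, 5}  B3 = {0, 3, 4}  B4 = {0, 1, 4}
Tree: B1–B2, B1–B3, B3–B4
The largest bag has 3 vertices, giving width 2; this decomposition certifies tw(G) ≤ 2. Conversely, {0, 1, 4} is a clique of size 3, and the vertices of any clique must share a bag in every tree decomposition; so some bag has ≥ 3 vertices and tw(G) ≥ 2. Therefore the treewidth is 2.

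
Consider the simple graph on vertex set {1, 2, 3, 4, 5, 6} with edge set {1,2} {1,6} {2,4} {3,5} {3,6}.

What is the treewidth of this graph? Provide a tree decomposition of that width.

Every bag has size at most 2, so the width is 2 − 1 = 1 and tw(G) ≤ 1. Since G has at least one edge (e.g. 5–3), it is not an edgeless graph, so tw(G) ≥ 1. Combining the bounds, tw(G) = 1.

Treewidth 1.
One optimal decomposition is:
Bags: B1 = {3, 5}  B2 = {3, 6}  B3 = {1, 6}  B4 = {1, 2}  B5 = {2, 4}
Tree: B1–B2, B2–B3, B3–B4, B4–B5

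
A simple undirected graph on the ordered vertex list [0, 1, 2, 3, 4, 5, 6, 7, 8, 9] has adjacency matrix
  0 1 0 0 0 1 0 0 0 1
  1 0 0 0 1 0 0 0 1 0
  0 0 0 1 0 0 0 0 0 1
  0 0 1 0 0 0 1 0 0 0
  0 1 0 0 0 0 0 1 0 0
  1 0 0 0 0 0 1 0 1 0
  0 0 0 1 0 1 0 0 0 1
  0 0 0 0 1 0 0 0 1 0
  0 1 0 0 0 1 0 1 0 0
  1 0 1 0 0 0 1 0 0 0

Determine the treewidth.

A width-2 tree decomposition is:
Bags: B1 = {2, 3, 9}  B2 = {3, 6, 9}  B3 = {0, 6, 9}  B4 = {0, 5, 6}  B5 = {0, 1, 5}  B6 = {1, 5, 8}  B7 = {1, 4, 8}  B8 = {4, 7, 8}
Tree: B1–B2, B2–B3, B3–B4, B4–B5, B5–B6, B6–B7, B7–B8
The largest bag has 3 vertices, giving width 2; this decomposition certifies tw(G) ≤ 2. Since 2–3–6–9–2 is a cycle in G, G is not acyclic. Forests are exactly the graphs of treewidth ≤ 1, so tw(G) ≥ 2. Hence tw(G) = 2 exactly.

2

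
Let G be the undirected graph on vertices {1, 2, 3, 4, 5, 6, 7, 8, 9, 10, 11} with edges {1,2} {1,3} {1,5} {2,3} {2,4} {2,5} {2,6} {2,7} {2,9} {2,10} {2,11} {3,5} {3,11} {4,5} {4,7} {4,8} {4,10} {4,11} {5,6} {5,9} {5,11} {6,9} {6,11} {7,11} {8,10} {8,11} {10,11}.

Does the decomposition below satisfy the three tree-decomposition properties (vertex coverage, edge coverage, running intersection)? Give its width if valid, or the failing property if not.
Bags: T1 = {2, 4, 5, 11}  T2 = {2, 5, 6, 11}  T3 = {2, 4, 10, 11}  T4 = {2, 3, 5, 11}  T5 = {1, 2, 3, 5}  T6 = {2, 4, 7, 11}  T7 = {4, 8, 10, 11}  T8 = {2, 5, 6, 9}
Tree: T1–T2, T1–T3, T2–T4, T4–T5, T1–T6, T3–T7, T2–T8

Every vertex of G appears in some bag (union = {1, 2, 3, 4, 5, 6, 7, 8, 9, 10, 11}); every edge is covered by a bag; and for each vertex v the set of bags containing v is connected in the bag tree. The decomposition is therefore valid. The largest bag has 4 vertices, so the width is 3.

Yes; width 3.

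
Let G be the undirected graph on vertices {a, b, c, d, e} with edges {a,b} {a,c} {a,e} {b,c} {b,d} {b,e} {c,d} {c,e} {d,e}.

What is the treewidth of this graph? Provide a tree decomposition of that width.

Treewidth 3.
One optimal decomposition is:
Bags: B1 = {a, b, c, e}  B2 = {b, c, d, e}
Tree: B1–B2

Every bag has size at most 4, so the width is 4 − 1 = 3 and tw(G) ≤ 3. For the lower bound, the 4 vertices {b, c, d, e} are pairwise adjacent, and any tree decomposition puts a clique entirely inside one bag — forcing width ≥ 3. Therefore the treewidth is 3.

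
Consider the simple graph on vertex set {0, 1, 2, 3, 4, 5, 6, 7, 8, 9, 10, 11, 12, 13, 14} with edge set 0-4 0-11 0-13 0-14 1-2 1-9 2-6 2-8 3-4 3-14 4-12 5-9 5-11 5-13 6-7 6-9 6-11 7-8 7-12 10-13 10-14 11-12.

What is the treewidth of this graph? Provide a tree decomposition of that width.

Each bag holds 4 vertices, so the decomposition has width 3, which upper-bounds the treewidth. For the lower bound: the 4 vertex sets {1,2,8}, {7}, {6}, {5,9,11,12} are disjoint, each induces a connected subgraph, and every pair is joined by at least one edge of G. Contracting each set to a single vertex therefore yields K_{4} as a minor, and since treewidth is minor-monotone, tw(G) ≥ tw(K_{4}) = 3. Therefore the treewidth is 3.

Treewidth 3.
One such decomposition:
Bags: B1 = {1, 2, 7, 8}  B2 = {1, 2, 6, 7}  B3 = {1, 6, 7, 9}  B4 = {6, 7, 9, 12}  B5 = {6, 9, 11, 12}  B6 = {5, 9, 11, 12}  B7 = {4, 5, 11, 12}  B8 = {0, 4, 5, 11}  B9 = {0, 4, 5, 13}  B10 = {0, 3, 4, 13}  B11 = {0, 3, 13, 14}  B12 = {3, 10, 13, 14}
Tree: B1–B2, B2–B3, B3–B4, B4–B5, B5–B6, B6–B7, B7–B8, B8–B9, B9–B10, B10–B11, B11–B12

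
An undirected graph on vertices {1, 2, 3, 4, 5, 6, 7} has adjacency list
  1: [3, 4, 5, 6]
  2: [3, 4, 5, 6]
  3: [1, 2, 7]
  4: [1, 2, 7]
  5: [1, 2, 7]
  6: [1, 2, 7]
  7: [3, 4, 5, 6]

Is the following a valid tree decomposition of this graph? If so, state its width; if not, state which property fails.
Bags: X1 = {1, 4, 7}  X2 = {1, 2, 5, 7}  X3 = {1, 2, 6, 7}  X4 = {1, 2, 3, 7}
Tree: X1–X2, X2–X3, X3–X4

No — edge (2,4) lies in no bag.

A tree decomposition must satisfy three properties: every vertex lies in some bag; for every edge, both endpoints lie together in some bag; and for every vertex, the bags containing it form a connected subtree. Here edge (2,4) lies in no bag, so the decomposition is invalid.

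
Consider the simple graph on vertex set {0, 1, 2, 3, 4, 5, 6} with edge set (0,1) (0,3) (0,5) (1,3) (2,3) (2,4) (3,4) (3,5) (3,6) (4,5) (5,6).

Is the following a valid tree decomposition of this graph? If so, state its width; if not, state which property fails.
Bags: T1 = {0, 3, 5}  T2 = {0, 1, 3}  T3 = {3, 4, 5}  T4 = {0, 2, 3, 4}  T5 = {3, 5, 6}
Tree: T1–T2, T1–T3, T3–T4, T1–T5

No — bags containing vertex 0 are not connected in the tree.

A tree decomposition must satisfy three properties: every vertex lies in some bag; for every edge, both endpoints lie together in some bag; and for every vertex, the bags containing it form a connected subtree. Here bags containing vertex 0 are not connected in the tree, so the decomposition is invalid.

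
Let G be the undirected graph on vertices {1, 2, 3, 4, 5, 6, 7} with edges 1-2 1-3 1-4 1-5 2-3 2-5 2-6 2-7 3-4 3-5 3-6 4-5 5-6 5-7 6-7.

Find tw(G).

A width-3 tree decomposition is:
Bags: B1 = {2, 3, 5, 6}  B2 = {2, 5, 6, 7}  B3 = {1, 2, 3, 5}  B4 = {1, 3, 4, 5}
Tree: B1–B2, B1–B3, B3–B4
The largest bag has 4 vertices, giving width 3; this decomposition certifies tw(G) ≤ 3. Conversely, {1, 2, 3, 5} is a clique of size 4, and the vertices of any clique must share a bag in every tree decomposition; so some bag has ≥ 4 vertices and tw(G) ≥ 3. Combining the bounds, tw(G) = 3.

3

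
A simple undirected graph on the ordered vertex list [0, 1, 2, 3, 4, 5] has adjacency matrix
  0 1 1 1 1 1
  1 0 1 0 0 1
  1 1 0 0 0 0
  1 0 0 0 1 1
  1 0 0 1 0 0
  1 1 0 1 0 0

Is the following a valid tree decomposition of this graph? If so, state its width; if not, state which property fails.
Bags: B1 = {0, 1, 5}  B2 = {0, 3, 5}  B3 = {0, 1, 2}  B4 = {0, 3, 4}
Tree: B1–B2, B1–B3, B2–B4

Yes; width 2.

Vertex coverage: the bags together contain {0, 1, 2, 3, 4, 5}, the full vertex set. Edge coverage: each edge of G has both endpoints in at least one bag. Running intersection: for every vertex, the bags containing it form a connected subtree. All three properties hold, so this is a valid tree decomposition of width max|bag| − 1 = 2, and hence tw(G) ≤ 2.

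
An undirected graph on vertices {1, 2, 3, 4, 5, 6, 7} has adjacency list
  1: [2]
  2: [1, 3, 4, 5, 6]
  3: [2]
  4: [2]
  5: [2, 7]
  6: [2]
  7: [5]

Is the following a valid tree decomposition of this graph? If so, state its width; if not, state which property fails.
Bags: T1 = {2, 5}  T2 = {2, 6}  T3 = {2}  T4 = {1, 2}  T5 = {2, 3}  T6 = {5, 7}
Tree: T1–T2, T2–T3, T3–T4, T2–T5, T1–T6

A tree decomposition must satisfy three properties: every vertex lies in some bag; for every edge, both endpoints lie together in some bag; and for every vertex, the bags containing it form a connected subtree. Here vertex 4 appears in no bag, so the decomposition is invalid.

No — vertex 4 appears in no bag.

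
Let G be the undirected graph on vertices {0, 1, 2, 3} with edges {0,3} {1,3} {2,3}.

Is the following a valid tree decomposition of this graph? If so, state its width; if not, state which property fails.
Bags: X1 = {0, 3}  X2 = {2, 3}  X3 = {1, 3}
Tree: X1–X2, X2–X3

Vertex coverage: the bags together contain {0, 1, 2, 3}, the full vertex set. Edge coverage: each edge of G has both endpoints in at least one bag. Running intersection: for every vertex, the bags containing it form a connected subtree. All three properties hold, so this is a valid tree decomposition of width max|bag| − 1 = 1, and hence tw(G) ≤ 1.

Yes; width 1.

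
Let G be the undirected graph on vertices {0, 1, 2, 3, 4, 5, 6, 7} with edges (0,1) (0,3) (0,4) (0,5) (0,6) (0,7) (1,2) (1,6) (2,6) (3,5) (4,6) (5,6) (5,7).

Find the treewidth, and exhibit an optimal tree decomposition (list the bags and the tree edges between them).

The largest bag has 3 vertices, giving width 2; this decomposition certifies tw(G) ≤ 2. Conversely, {0, 1, 6} is a clique of size 3, and the vertices of any clique must share a bag in every tree decomposition; so some bag has ≥ 3 vertices and tw(G) ≥ 2. Combining the bounds, tw(G) = 2.

Treewidth 2.
One optimal decomposition is:
Bags: B1 = {0, 1, 6}  B2 = {0, 5, 6}  B3 = {0, 5, 7}  B4 = {0, 3, 5}  B5 = {1, 2, 6}  B6 = {0, 4, 6}
Tree: B1–B2, B2–B3, B2–B4, B1–B5, B1–B6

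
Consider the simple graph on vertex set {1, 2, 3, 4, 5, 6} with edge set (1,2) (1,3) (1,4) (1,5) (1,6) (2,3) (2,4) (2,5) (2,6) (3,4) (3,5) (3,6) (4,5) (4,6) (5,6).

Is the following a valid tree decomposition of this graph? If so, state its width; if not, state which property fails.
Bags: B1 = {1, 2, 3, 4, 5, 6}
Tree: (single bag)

Yes; width 5.

Vertex coverage: the bags together contain {1, 2, 3, 4, 5, 6}, the full vertex set. Edge coverage: each edge of G has both endpoints in at least one bag. Running intersection: for every vertex, the bags containing it form a connected subtree. All three properties hold, so this is a valid tree decomposition of width max|bag| − 1 = 5, and hence tw(G) ≤ 5.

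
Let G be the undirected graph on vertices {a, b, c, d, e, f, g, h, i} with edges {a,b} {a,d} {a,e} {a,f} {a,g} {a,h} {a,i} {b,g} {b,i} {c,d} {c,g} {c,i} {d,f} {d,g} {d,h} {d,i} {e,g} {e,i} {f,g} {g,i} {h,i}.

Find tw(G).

A width-3 tree decomposition is:
Bags: B1 = {a, d, g, i}  B2 = {a, d, h, i}  B3 = {a, e, g, i}  B4 = {a, b, g, i}  B5 = {c, d, g, i}  B6 = {a, d, f, g}
Tree: B1–B2, B1–B3, B1–B4, B1–B5, B1–B6
The largest bag has 4 vertices, giving width 3; this decomposition certifies tw(G) ≤ 3. For the lower bound, the 4 vertices {a, d, f, g} are pairwise adjacent, and any tree decomposition puts a clique entirely inside one bag — forcing width ≥ 3. Hence tw(G) = 3 exactly.

3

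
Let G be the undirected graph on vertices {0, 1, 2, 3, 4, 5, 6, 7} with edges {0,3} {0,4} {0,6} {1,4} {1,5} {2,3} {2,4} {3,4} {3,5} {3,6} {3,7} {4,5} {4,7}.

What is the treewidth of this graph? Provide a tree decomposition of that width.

Treewidth 2.
One optimal decomposition is:
Bags: B1 = {0, 3, 4}  B2 = {2, 3, 4}  B3 = {3, 4, 7}  B4 = {3, 4, 5}  B5 = {1, 4, 5}  B6 = {0, 3, 6}
Tree: B1–B2, B1–B3, B3–B4, B4–B5, B1–B6

The largest bag has 3 vertices, giving width 2; this decomposition certifies tw(G) ≤ 2. Conversely, {1, 4, 5} is a clique of size 3, and the vertices of any clique must share a bag in every tree decomposition; so some bag has ≥ 3 vertices and tw(G) ≥ 2. Hence tw(G) = 2 exactly.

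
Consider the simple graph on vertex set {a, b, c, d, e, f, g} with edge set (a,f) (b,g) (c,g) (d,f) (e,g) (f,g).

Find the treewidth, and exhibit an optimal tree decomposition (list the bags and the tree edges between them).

Treewidth 1.
Bags: B1 = {d, f}  B2 = {f, g}  B3 = {c, g}  B4 = {b, g}  B5 = {a, f}  B6 = {e, g}
Tree: B1–B2, B2–B3, B2–B4, B1–B5, B2–B6

The largest bag has 2 vertices, giving width 1; this decomposition certifies tw(G) ≤ 1. G has an edge, so its treewidth is at least 1. Combining the bounds, tw(G) = 1.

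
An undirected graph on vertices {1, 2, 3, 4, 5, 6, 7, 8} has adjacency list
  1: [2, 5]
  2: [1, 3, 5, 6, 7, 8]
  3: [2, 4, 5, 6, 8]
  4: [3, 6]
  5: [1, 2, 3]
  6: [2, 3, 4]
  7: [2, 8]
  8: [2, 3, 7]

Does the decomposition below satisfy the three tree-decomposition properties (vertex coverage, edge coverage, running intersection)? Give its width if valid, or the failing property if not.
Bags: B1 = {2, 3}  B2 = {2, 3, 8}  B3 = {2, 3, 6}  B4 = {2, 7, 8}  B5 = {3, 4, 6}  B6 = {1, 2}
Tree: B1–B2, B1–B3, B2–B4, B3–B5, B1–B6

A tree decomposition must satisfy three properties: every vertex lies in some bag; for every edge, both endpoints lie together in some bag; and for every vertex, the bags containing it form a connected subtree. Here vertex 5 appears in no bag, so the decomposition is invalid.

No — vertex 5 appears in no bag.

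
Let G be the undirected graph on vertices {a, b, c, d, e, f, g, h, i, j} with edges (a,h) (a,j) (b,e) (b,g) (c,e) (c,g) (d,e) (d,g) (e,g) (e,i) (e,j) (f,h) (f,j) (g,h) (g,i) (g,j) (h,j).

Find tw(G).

2

A width-2 tree decomposition is:
Bags: B1 = {e, g, j}  B2 = {e, g, i}  B3 = {d, e, g}  B4 = {c, e, g}  B5 = {g, h, j}  B6 = {a, h, j}  B7 = {b, e, g}  B8 = {f, h, j}
Tree: B1–B2, B2–B3, B1–B4, B1–B5, B5–B6, B1–B7, B5–B8
Every bag has size at most 3, so the width is 3 − 1 = 2 and tw(G) ≤ 2. Conversely, {d, e, g} is a clique of size 3, and the vertices of any clique must share a bag in every tree decomposition; so some bag has ≥ 3 vertices and tw(G) ≥ 2. Combining the bounds, tw(G) = 2.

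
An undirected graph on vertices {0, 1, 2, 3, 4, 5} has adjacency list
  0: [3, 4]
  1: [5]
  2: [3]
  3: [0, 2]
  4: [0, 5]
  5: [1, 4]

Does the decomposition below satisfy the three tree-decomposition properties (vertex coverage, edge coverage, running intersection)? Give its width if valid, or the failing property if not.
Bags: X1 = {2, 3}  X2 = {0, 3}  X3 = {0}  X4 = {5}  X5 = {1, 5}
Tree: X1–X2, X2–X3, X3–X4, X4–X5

A tree decomposition must satisfy three properties: every vertex lies in some bag; for every edge, both endpoints lie together in some bag; and for every vertex, the bags containing it form a connected subtree. Here vertex 4 appears in no bag, so the decomposition is invalid.

No — vertex 4 appears in no bag.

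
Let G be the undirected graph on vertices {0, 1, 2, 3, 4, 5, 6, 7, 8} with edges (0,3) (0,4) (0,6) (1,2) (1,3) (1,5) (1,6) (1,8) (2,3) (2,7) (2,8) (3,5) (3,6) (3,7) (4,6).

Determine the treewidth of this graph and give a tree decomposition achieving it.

Every bag has size at most 3, so the width is 3 − 1 = 2 and tw(G) ≤ 2. On the other hand G contains the 3-clique {1, 2, 8}. A clique must lie in a single bag of any decomposition, so no decomposition can have width below 2. Hence tw(G) = 2 exactly.

Treewidth 2.
One optimal decomposition is:
Bags: B1 = {1, 3, 6}  B2 = {0, 3, 6}  B3 = {1, 2, 3}  B4 = {1, 3, 5}  B5 = {0, 4, 6}  B6 = {1, 2, 8}  B7 = {2, 3, 7}
Tree: B1–B2, B1–B3, B1–B4, B2–B5, B3–B6, B3–B7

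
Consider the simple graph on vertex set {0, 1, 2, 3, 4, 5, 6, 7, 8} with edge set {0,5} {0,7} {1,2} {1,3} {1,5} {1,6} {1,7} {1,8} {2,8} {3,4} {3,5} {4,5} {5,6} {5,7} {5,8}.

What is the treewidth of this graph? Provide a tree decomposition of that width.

Each bag holds 3 vertices, so the decomposition has width 2, which upper-bounds the treewidth. On the other hand G contains the 3-clique {1, 2, 8}. A clique must lie in a single bag of any decomposition, so no decomposition can have width below 2. The upper and lower bounds meet at 2, so that is the treewidth.

Treewidth 2.
One such decomposition:
Bags: B1 = {1, 3, 5}  B2 = {1, 5, 6}  B3 = {1, 5, 7}  B4 = {1, 5, 8}  B5 = {0, 5, 7}  B6 = {1, 2, 8}  B7 = {3, 4, 5}
Tree: B1–B2, B2–B3, B2–B4, B3–B5, B4–B6, B1–B7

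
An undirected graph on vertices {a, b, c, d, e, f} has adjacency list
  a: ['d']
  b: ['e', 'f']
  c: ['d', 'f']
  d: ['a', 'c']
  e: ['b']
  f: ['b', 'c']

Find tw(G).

A width-1 tree decomposition is:
Bags: B1 = {b, e}  B2 = {b, f}  B3 = {c, f}  B4 = {c, d}  B5 = {a, d}
Tree: B1–B2, B2–B3, B3–B4, B4–B5
Each bag holds 2 vertices, so the decomposition has width 1, which upper-bounds the treewidth. Since G has at least one edge (e.g. e–b), it is not an edgeless graph, so tw(G) ≥ 1. Hence tw(G) = 1 exactly.

1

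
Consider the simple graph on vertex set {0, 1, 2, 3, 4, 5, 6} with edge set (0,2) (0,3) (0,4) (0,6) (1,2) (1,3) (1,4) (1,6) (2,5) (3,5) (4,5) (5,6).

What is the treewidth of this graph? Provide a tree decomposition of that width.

The largest bag has 4 vertices, giving width 3; this decomposition certifies tw(G) ≤ 3. For the lower bound: the 4 vertex sets {0,3}, {5,6}, {1}, {4} are disjoint, each induces a connected subgraph, and every pair is joined by at least one edge of G. Contracting each set to a single vertex therefore yields K_{4} as a minor, and since treewidth is minor-monotone, tw(G) ≥ tw(K_{4}) = 3. Therefore the treewidth is 3.

Treewidth 3.
Bags: B1 = {0, 1, 3, 5}  B2 = {0, 1, 5, 6}  B3 = {0, 1, 4, 5}  B4 = {0, 1, 2, 5}
Tree: B1–B2, B2–B3, B3–B4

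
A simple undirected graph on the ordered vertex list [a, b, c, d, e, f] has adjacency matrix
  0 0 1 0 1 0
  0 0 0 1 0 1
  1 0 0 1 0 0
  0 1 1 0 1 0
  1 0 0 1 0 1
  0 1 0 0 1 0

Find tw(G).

2

A width-2 tree decomposition is:
Bags: B1 = {b, e, f}  B2 = {b, d, e}  B3 = {a, d, e}  B4 = {a, c, d}
Tree: B1–B2, B2–B3, B3–B4
The largest bag has 3 vertices, giving width 2; this decomposition certifies tw(G) ≤ 2. The edges f–b–d–e–f form a cycle, so G is not a tree and its treewidth is at least 2. Hence tw(G) = 2 exactly.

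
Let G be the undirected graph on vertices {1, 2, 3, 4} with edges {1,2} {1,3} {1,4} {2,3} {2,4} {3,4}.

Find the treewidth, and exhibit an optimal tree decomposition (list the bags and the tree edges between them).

Treewidth 3.
One such decomposition:
Bags: B1 = {1, 2, 3, 4}
Tree: (single bag)

A single bag containing all 4 vertices is trivially a valid decomposition of width 3. On the other hand G contains the 4-clique {1, 2, 3, 4}. A clique must lie in a single bag of any decomposition, so no decomposition can have width below 3. The upper and lower bounds meet at 3, so that is the treewidth.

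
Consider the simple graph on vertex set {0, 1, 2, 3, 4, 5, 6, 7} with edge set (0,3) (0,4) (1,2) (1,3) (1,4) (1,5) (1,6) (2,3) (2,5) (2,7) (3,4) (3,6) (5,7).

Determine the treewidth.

A width-2 tree decomposition is:
Bags: B1 = {1, 3, 4}  B2 = {1, 2, 3}  B3 = {1, 2, 5}  B4 = {1, 3, 6}  B5 = {2, 5, 7}  B6 = {0, 3, 4}
Tree: B1–B2, B2–B3, B2–B4, B3–B5, B1–B6
Every bag has size at most 3, so the width is 3 − 1 = 2 and tw(G) ≤ 2. On the other hand G contains the 3-clique {0, 3, 4}. A clique must lie in a single bag of any decomposition, so no decomposition can have width below 2. The upper and lower bounds meet at 2, so that is the treewidth.

2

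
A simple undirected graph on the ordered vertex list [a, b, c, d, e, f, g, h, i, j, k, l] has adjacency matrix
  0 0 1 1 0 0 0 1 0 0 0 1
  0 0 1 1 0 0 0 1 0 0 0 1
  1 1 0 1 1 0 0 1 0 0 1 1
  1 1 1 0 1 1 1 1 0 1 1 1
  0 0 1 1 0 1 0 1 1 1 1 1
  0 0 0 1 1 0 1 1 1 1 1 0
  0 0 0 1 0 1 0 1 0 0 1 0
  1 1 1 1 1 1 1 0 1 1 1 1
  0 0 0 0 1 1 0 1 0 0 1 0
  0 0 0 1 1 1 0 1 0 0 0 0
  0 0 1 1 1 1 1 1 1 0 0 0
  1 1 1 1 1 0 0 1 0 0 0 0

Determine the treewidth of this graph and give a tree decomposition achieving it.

Treewidth 4.
Bags: B1 = {c, d, e, h, k}  B2 = {d, e, f, h, k}  B3 = {d, e, f, h, j}  B4 = {c, d, e, h, l}  B5 = {d, f, g, h, k}  B6 = {a, c, d, h, l}  B7 = {e, f, h, i, k}  B8 = {b, c, d, h, l}
Tree: B1–B2, B2–B3, B1–B4, B2–B5, B4–B6, B2–B7, B6–B8

Every bag has size at most 5, so the width is 5 − 1 = 4 and tw(G) ≤ 4. Conversely, {d, f, g, h, k} is a clique of size 5, and the vertices of any clique must share a bag in every tree decomposition; so some bag has ≥ 5 vertices and tw(G) ≥ 4. The upper and lower bounds meet at 4, so that is the treewidth.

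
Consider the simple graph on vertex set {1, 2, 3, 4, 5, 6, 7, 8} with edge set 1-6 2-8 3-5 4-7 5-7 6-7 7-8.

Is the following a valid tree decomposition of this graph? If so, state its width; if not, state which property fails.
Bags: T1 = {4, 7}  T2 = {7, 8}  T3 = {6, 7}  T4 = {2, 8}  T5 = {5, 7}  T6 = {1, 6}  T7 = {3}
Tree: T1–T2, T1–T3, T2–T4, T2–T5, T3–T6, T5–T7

A tree decomposition must satisfy three properties: every vertex lies in some bag; for every edge, both endpoints lie together in some bag; and for every vertex, the bags containing it form a connected subtree. Here edge (5,3) lies in no bag, so the decomposition is invalid.

No — edge (5,3) lies in no bag.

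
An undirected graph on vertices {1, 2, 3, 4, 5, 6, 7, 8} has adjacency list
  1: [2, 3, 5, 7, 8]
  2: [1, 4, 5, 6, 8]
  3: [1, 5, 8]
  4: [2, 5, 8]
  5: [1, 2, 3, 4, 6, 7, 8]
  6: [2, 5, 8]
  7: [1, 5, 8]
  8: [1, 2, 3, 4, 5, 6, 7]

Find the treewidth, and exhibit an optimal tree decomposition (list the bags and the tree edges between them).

Every bag has size at most 4, so the width is 4 − 1 = 3 and tw(G) ≤ 3. For the lower bound, the 4 vertices {1, 2, 5, 8} are pairwise adjacent, and any tree decomposition puts a clique entirely inside one bag — forcing width ≥ 3. Combining the bounds, tw(G) = 3.

Treewidth 3.
One optimal decomposition is:
Bags: B1 = {1, 3, 5, 8}  B2 = {1, 5, 7, 8}  B3 = {1, 2, 5, 8}  B4 = {2, 4, 5, 8}  B5 = {2, 5, 6, 8}
Tree: B1–B2, B1–B3, B3–B4, B3–B5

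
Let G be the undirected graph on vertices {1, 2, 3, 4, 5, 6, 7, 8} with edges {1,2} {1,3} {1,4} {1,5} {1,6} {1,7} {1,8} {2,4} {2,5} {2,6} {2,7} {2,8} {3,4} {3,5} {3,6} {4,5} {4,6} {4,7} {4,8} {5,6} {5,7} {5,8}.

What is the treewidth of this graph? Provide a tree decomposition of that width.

Each bag holds 5 vertices, so the decomposition has width 4, which upper-bounds the treewidth. For the lower bound, the 5 vertices {1, 2, 4, 5, 8} are pairwise adjacent, and any tree decomposition puts a clique entirely inside one bag — forcing width ≥ 4. The upper and lower bounds meet at 4, so that is the treewidth.

Treewidth 4.
Bags: B1 = {1, 2, 4, 5, 6}  B2 = {1, 2, 4, 5, 7}  B3 = {1, 3, 4, 5, 6}  B4 = {1, 2, 4, 5, 8}
Tree: B1–B2, B1–B3, B1–B4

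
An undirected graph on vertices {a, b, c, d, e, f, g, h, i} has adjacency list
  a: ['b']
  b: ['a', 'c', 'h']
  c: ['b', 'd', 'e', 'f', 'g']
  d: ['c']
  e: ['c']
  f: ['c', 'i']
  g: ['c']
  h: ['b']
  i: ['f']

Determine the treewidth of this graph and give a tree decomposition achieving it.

Every bag has size at most 2, so the width is 2 − 1 = 1 and tw(G) ≤ 1. G has an edge, so its treewidth is at least 1. Combining the bounds, tw(G) = 1.

Treewidth 1.
Bags: B1 = {c, f}  B2 = {c, e}  B3 = {f, i}  B4 = {b, c}  B5 = {c, d}  B6 = {b, h}  B7 = {c, g}  B8 = {a, b}
Tree: B1–B2, B1–B3, B2–B4, B2–B5, B4–B6, B4–B7, B4–B8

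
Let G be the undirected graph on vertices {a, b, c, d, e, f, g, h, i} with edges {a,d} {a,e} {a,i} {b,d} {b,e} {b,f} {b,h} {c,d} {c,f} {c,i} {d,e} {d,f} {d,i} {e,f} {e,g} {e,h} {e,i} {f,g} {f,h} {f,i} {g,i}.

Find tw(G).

A width-3 tree decomposition is:
Bags: B1 = {d, e, f, i}  B2 = {b, d, e, f}  B3 = {e, f, g, i}  B4 = {c, d, f, i}  B5 = {b, e, f, h}  B6 = {a, d, e, i}
Tree: B1–B2, B1–B3, B1–B4, B2–B5, B1–B6
Every bag has size at most 4, so the width is 4 − 1 = 3 and tw(G) ≤ 3. For the lower bound, the 4 vertices {a, d, e, i} are pairwise adjacent, and any tree decomposition puts a clique entirely inside one bag — forcing width ≥ 3. Therefore the treewidth is 3.

3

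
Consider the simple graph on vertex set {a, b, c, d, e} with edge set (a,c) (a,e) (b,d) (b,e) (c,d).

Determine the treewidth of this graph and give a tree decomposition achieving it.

Treewidth 2.
One such decomposition:
Bags: B1 = {b, c, d}  B2 = {b, c, e}  B3 = {a, c, e}
Tree: B1–B2, B2–B3

The largest bag has 3 vertices, giving width 2; this decomposition certifies tw(G) ≤ 2. Since c–d–b–e–a–c is a cycle in G, G is not acyclic. Forests are exactly the graphs of treewidth ≤ 1, so tw(G) ≥ 2. Hence tw(G) = 2 exactly.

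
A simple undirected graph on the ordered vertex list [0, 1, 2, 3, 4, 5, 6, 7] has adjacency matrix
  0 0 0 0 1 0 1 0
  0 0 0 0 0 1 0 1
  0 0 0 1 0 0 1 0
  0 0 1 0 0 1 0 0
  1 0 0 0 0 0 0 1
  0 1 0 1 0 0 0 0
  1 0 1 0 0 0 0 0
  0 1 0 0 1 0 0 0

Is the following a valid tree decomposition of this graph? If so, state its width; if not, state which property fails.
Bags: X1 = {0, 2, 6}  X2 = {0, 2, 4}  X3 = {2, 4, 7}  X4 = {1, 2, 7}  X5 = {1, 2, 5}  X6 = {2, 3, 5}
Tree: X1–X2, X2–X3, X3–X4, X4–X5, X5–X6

Checking the three conditions: (i) the bags cover all of {0, 1, 2, 3, 4, 5, 6, 7}; (ii) for each edge, some bag contains both endpoints; (iii) the bags containing any fixed vertex form a subtree. All hold, so the decomposition is valid with width 3 − 1 = 2.

Yes; width 2.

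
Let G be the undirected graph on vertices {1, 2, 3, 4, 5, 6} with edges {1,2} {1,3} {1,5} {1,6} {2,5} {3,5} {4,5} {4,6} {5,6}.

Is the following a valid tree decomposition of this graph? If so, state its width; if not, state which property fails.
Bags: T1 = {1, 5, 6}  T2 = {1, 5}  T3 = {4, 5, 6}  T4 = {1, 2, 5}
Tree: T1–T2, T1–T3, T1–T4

A tree decomposition must satisfy three properties: every vertex lies in some bag; for every edge, both endpoints lie together in some bag; and for every vertex, the bags containing it form a connected subtree. Here vertex 3 appears in no bag, so the decomposition is invalid.

No — vertex 3 appears in no bag.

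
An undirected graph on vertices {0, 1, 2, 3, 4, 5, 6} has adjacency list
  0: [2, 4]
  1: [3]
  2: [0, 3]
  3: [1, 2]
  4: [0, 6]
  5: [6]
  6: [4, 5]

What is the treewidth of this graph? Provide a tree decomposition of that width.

Treewidth 1.
One optimal decomposition is:
Bags: B1 = {1, 3}  B2 = {2, 3}  B3 = {0, 2}  B4 = {0, 4}  B5 = {4, 6}  B6 = {5, 6}
Tree: B1–B2, B2–B3, B3–B4, B4–B5, B5–B6

The largest bag has 2 vertices, giving width 1; this decomposition certifies tw(G) ≤ 1. Since G has at least one edge (e.g. 1–3), it is not an edgeless graph, so tw(G) ≥ 1. Hence tw(G) = 1 exactly.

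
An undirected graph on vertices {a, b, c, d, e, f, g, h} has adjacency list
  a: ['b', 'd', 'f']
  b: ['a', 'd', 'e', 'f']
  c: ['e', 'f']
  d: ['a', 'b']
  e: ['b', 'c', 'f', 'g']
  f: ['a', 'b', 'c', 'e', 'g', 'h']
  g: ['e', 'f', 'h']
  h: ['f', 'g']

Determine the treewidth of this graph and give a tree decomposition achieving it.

Each bag holds 3 vertices, so the decomposition has width 2, which upper-bounds the treewidth. For the lower bound, the 3 vertices {a, b, d} are pairwise adjacent, and any tree decomposition puts a clique entirely inside one bag — forcing width ≥ 2. Hence tw(G) = 2 exactly.

Treewidth 2.
One such decomposition:
Bags: B1 = {b, e, f}  B2 = {e, f, g}  B3 = {a, b, f}  B4 = {f, g, h}  B5 = {c, e, f}  B6 = {a, b, d}
Tree: B1–B2, B1–B3, B2–B4, B2–B5, B3–B6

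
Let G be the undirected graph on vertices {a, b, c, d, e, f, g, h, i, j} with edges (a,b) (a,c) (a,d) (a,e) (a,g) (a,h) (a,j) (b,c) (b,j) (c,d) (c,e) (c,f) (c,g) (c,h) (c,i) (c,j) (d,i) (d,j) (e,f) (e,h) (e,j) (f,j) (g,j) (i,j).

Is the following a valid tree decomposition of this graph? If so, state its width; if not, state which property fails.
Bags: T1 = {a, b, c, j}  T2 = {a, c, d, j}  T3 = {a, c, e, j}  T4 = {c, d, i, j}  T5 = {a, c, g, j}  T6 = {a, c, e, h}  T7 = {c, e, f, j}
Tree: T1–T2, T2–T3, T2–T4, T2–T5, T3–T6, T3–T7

Vertex coverage: the bags together contain {a, b, c, d, e, f, g, h, i, j}, the full vertex set. Edge coverage: each edge of G has both endpoints in at least one bag. Running intersection: for every vertex, the bags containing it form a connected subtree. All three properties hold, so this is a valid tree decomposition of width max|bag| − 1 = 3, and hence tw(G) ≤ 3.

Yes; width 3.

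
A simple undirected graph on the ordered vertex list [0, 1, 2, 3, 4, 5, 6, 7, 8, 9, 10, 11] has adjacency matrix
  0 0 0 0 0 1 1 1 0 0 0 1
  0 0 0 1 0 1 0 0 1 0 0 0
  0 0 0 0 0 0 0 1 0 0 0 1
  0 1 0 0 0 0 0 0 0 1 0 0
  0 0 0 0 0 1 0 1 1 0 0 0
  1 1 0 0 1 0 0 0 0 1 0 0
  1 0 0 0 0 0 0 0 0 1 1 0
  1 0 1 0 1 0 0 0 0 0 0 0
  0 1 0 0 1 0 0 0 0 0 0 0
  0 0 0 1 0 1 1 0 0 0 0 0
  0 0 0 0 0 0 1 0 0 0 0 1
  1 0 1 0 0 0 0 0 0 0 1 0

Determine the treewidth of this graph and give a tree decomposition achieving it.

Every bag has size at most 4, so the width is 4 − 1 = 3 and tw(G) ≤ 3. For the lower bound: the 4 vertex sets {1,3,8}, {4}, {5}, {0,6,7,9} are disjoint, each induces a connected subgraph, and every pair is joined by at least one edge of G. Contracting each set to a single vertex therefore yields K_{4} as a minor, and since treewidth is minor-monotone, tw(G) ≥ tw(K_{4}) = 3. Combining the bounds, tw(G) = 3.

Treewidth 3.
One optimal decomposition is:
Bags: B1 = {1, 3, 4, 8}  B2 = {1, 3, 4, 5}  B3 = {3, 4, 5, 9}  B4 = {4, 5, 7, 9}  B5 = {0, 5, 7, 9}  B6 = {0, 6, 7, 9}  B7 = {0, 2, 6, 7}  B8 = {0, 2, 6, 11}  B9 = {2, 6, 10, 11}
Tree: B1–B2, B2–B3, B3–B4, B4–B5, B5–B6, B6–B7, B7–B8, B8–B9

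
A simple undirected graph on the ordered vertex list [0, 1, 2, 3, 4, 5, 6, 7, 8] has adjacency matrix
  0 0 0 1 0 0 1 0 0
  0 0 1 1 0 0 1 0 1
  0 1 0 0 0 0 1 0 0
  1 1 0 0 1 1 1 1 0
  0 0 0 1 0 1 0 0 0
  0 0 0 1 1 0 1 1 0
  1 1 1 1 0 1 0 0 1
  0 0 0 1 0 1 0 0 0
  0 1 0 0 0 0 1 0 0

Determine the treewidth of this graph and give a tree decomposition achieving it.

Every bag has size at most 3, so the width is 3 − 1 = 2 and tw(G) ≤ 2. On the other hand G contains the 3-clique {1, 6, 8}. A clique must lie in a single bag of any decomposition, so no decomposition can have width below 2. Hence tw(G) = 2 exactly.

Treewidth 2.
Bags: B1 = {1, 3, 6}  B2 = {3, 5, 6}  B3 = {3, 5, 7}  B4 = {1, 2, 6}  B5 = {3, 4, 5}  B6 = {1, 6, 8}  B7 = {0, 3, 6}
Tree: B1–B2, B2–B3, B1–B4, B3–B5, B1–B6, B1–B7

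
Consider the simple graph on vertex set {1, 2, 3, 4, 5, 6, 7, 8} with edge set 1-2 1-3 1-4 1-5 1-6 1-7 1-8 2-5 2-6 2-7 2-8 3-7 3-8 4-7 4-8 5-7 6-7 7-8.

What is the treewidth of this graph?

A width-3 tree decomposition is:
Bags: B1 = {1, 2, 5, 7}  B2 = {1, 2, 6, 7}  B3 = {1, 2, 7, 8}  B4 = {1, 4, 7, 8}  B5 = {1, 3, 7, 8}
Tree: B1–B2, B2–B3, B3–B4, B4–B5
Each bag holds 4 vertices, so the decomposition has width 3, which upper-bounds the treewidth. For the lower bound, the 4 vertices {1, 2, 7, 8} are pairwise adjacent, and any tree decomposition puts a clique entirely inside one bag — forcing width ≥ 3. The upper and lower bounds meet at 3, so that is the treewidth.

3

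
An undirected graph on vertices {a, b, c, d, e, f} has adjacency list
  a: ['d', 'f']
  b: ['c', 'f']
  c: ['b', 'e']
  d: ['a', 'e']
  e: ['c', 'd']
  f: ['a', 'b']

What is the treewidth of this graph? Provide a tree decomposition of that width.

Treewidth 2.
One optimal decomposition is:
Bags: B1 = {b, c, f}  B2 = {a, c, f}  B3 = {a, c, d}  B4 = {c, d, e}
Tree: B1–B2, B2–B3, B3–B4

Each bag holds 3 vertices, so the decomposition has width 2, which upper-bounds the treewidth. The edges c–b–f–a–d–e–c form a cycle, so G is not a tree and its treewidth is at least 2. The upper and lower bounds meet at 2, so that is the treewidth.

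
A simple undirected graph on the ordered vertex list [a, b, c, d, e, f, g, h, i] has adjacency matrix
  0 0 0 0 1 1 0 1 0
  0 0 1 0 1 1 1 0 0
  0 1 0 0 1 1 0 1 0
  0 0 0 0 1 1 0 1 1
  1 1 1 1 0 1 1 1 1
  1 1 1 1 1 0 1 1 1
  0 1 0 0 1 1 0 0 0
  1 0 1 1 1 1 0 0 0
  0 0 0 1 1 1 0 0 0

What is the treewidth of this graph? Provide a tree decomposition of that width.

The largest bag has 4 vertices, giving width 3; this decomposition certifies tw(G) ≤ 3. For the lower bound, the 4 vertices {b, e, f, g} are pairwise adjacent, and any tree decomposition puts a clique entirely inside one bag — forcing width ≥ 3. Therefore the treewidth is 3.

Treewidth 3.
Bags: B1 = {d, e, f, h}  B2 = {c, e, f, h}  B3 = {b, c, e, f}  B4 = {a, e, f, h}  B5 = {d, e, f, i}  B6 = {b, e, f, g}
Tree: B1–B2, B2–B3, B1–B4, B1–B5, B3–B6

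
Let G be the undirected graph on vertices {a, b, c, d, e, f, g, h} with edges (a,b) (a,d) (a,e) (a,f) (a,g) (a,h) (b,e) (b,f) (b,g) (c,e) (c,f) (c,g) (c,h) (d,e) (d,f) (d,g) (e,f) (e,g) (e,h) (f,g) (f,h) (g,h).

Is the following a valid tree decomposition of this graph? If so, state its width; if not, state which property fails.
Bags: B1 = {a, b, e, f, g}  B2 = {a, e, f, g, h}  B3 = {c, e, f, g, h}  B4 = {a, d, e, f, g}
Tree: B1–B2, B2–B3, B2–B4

Every vertex of G appears in some bag (union = {a, b, c, d, e, f, g, h}); every edge is covered by a bag; and for each vertex v the set of bags containing v is connected in the bag tree. The decomposition is therefore valid. The largest bag has 5 vertices, so the width is 4.

Yes; width 4.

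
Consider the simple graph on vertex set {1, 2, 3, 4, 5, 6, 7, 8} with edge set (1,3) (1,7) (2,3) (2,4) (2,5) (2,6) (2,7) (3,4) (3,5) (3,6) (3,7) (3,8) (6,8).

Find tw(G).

A width-2 tree decomposition is:
Bags: B1 = {2, 3, 5}  B2 = {2, 3, 7}  B3 = {1, 3, 7}  B4 = {2, 3, 6}  B5 = {3, 6, 8}  B6 = {2, 3, 4}
Tree: B1–B2, B2–B3, B1–B4, B4–B5, B4–B6
The largest bag has 3 vertices, giving width 2; this decomposition certifies tw(G) ≤ 2. For the lower bound, the 3 vertices {3, 6, 8} are pairwise adjacent, and any tree decomposition puts a clique entirely inside one bag — forcing width ≥ 2. Therefore the treewidth is 2.

2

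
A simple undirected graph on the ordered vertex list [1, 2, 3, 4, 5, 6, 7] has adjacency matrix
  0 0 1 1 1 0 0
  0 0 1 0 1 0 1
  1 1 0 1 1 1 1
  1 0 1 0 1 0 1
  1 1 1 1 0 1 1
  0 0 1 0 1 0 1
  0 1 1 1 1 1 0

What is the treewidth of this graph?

3

A width-3 tree decomposition is:
Bags: B1 = {3, 5, 6, 7}  B2 = {2, 3, 5, 7}  B3 = {3, 4, 5, 7}  B4 = {1, 3, 4, 5}
Tree: B1–B2, B2–B3, B3–B4
The largest bag has 4 vertices, giving width 3; this decomposition certifies tw(G) ≤ 3. For the lower bound, the 4 vertices {1, 3, 4, 5} are pairwise adjacent, and any tree decomposition puts a clique entirely inside one bag — forcing width ≥ 3. The upper and lower bounds meet at 3, so that is the treewidth.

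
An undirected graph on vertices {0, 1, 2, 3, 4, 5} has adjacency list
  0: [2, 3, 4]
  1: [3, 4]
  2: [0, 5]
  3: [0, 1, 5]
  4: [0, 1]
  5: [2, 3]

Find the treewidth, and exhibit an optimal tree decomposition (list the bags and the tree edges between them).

Each bag holds 3 vertices, so the decomposition has width 2, which upper-bounds the treewidth. For the lower bound, G contains the cycle 1–4–0–3–1, so G is not a forest; only forests have treewidth ≤ 1, hence tw(G) ≥ 2. Combining the bounds, tw(G) = 2.

Treewidth 2.
One such decomposition:
Bags: B1 = {1, 3, 4}  B2 = {0, 3, 4}  B3 = {0, 3, 5}  B4 = {0, 2, 5}
Tree: B1–B2, B2–B3, B3–B4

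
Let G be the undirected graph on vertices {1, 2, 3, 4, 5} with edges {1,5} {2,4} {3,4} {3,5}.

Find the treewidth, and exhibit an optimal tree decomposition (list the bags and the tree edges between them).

Treewidth 1.
Bags: B1 = {2, 4}  B2 = {3, 4}  B3 = {3, 5}  B4 = {1, 5}
Tree: B1–B2, B2–B3, B3–B4

The largest bag has 2 vertices, giving width 1; this decomposition certifies tw(G) ≤ 1. G has an edge, so its treewidth is at least 1. Combining the bounds, tw(G) = 1.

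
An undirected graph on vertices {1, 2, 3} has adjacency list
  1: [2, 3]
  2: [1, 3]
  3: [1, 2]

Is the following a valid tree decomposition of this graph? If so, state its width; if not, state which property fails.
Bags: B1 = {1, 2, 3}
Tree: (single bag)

Vertex coverage: the bags together contain {1, 2, 3}, the full vertex set. Edge coverage: each edge of G has both endpoints in at least one bag. Running intersection: for every vertex, the bags containing it form a connected subtree. All three properties hold, so this is a valid tree decomposition of width max|bag| − 1 = 2, and hence tw(G) ≤ 2.

Yes; width 2.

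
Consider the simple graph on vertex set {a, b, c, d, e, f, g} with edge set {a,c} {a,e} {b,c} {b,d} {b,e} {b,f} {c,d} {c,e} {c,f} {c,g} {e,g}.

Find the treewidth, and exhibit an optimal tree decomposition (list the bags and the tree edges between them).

Every bag has size at most 3, so the width is 3 − 1 = 2 and tw(G) ≤ 2. For the lower bound, the 3 vertices {c, e, g} are pairwise adjacent, and any tree decomposition puts a clique entirely inside one bag — forcing width ≥ 2. Hence tw(G) = 2 exactly.

Treewidth 2.
One optimal decomposition is:
Bags: B1 = {a, c, e}  B2 = {b, c, e}  B3 = {b, c, f}  B4 = {c, e, g}  B5 = {b, c, d}
Tree: B1–B2, B2–B3, B1–B4, B2–B5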